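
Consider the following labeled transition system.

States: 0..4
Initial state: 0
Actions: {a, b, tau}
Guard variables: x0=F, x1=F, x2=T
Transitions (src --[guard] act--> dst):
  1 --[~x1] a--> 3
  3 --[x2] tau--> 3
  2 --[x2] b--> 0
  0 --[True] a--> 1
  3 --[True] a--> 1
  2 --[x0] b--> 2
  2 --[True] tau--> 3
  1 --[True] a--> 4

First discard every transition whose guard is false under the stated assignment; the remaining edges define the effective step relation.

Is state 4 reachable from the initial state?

Answer: REACHABLE

Working:
After dropping false guards: 7 live edges.
depth 0: {0}
depth 1: {1}  now seen {0,1}
depth 2: {3,4}  now seen {0,1,3,4}
R = {0,1,3,4}
trace reaching 4: a·a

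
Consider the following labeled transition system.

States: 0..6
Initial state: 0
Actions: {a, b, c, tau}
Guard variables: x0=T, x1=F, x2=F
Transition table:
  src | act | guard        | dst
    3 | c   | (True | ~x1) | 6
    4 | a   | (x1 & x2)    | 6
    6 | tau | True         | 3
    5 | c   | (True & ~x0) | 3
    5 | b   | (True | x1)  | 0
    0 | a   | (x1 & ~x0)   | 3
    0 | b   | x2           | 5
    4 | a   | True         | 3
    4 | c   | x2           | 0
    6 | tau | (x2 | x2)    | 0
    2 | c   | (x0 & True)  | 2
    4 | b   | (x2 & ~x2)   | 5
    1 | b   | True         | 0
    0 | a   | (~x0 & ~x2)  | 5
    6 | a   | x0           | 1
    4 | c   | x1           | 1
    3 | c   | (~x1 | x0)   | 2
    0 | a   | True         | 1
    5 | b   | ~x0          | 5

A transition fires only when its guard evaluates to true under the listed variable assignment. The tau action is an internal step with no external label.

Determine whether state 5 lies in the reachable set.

Answer: UNREACHABLE

Analysis:
Guard filter leaves 9 enabled edge(s).
depth 0: {0}
depth 1: {1}  cumulative {0,1}
R = {0,1}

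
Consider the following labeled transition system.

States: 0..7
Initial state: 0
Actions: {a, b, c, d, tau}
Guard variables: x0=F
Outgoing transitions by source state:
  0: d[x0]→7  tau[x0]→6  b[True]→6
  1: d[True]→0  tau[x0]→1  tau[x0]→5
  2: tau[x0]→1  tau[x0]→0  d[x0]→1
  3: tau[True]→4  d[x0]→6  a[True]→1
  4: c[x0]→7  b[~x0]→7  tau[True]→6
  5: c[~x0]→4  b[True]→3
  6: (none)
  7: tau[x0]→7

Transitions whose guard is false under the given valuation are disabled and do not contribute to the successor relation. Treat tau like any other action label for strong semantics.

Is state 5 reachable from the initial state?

Answer: UNREACHABLE

Working:
After dropping false guards: 8 live edges.
Layer 0: {0}
Layer 1: {6}  total {0,6}
Reach set: {0,6}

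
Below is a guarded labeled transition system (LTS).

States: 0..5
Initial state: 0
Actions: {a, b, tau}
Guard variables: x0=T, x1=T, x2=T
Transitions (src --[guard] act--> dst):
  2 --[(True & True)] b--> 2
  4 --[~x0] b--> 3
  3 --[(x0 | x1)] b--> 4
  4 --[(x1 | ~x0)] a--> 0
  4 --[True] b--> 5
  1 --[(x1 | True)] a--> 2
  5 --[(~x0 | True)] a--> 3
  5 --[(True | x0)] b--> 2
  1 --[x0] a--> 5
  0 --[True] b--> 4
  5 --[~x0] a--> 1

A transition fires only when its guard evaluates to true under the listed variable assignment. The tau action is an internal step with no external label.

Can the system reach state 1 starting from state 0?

Answer: UNREACHABLE

Trace:
Guard filter leaves 9 enabled edge(s).
depth 0: {0}
depth 1: {4}  total {0,4}
depth 2: {5}  total {0,4,5}
depth 3: {2,3}  total {0,2,3,4,5}
R = {0,2,3,4,5}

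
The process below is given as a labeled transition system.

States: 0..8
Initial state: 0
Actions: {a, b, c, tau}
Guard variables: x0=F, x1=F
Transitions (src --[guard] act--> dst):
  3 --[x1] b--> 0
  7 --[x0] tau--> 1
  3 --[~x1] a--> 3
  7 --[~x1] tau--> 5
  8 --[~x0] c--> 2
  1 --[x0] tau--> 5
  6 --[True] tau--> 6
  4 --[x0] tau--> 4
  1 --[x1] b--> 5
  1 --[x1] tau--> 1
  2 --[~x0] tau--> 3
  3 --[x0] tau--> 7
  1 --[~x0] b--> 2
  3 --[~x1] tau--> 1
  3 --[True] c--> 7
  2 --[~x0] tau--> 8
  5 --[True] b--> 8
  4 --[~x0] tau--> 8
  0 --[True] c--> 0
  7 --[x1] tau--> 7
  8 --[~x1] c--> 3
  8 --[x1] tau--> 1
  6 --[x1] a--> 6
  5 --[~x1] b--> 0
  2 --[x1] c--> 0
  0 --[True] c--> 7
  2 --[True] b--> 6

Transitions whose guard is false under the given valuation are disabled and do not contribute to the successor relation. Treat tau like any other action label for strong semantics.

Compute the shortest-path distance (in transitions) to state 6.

Breadth-first toward 6:
  Layer 0: {0}
  Layer 1: {7}
  Layer 2: {5}
  Layer 3: {8}
  Layer 4: {2,3}
  Layer 5: {1,6}
first hit 6 at d=5 via c·tau·b·c·b

Answer: 5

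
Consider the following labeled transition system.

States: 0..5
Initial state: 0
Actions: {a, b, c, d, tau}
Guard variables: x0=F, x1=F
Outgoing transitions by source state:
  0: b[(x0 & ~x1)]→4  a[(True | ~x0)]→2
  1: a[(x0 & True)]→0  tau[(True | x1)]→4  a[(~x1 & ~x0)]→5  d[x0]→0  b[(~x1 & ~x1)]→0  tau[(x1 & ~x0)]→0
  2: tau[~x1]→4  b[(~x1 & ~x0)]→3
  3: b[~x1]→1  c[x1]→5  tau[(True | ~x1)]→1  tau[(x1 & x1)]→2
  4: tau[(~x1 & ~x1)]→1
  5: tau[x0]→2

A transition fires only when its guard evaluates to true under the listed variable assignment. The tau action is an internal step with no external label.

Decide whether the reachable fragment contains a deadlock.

Answer: DEADLOCK at state 5

Analysis:
Reachable = {0,1,2,3,4,5}
  0: a→2  [deg 1]
  1: a→5  b→0  tau→4  [deg 3]
  2: b→3  tau→4  [deg 2]
  3: b→1  tau→1  [deg 2]
  4: tau→1  [deg 1]
  5: ∅  [no exit]
witness 5: a·tau·tau·a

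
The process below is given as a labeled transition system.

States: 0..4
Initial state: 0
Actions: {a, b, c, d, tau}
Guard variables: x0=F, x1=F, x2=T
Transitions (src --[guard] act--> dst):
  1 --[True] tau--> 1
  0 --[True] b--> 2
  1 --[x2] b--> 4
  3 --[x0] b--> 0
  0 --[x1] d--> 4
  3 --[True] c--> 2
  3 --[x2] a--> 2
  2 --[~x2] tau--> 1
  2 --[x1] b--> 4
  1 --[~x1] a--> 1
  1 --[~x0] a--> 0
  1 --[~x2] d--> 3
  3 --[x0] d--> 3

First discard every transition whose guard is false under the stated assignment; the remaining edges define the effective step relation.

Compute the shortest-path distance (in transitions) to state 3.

Breadth-first toward 3:
  depth 0: {0}
  depth 1: {2}
3 never appears.

Answer: UNREACHABLE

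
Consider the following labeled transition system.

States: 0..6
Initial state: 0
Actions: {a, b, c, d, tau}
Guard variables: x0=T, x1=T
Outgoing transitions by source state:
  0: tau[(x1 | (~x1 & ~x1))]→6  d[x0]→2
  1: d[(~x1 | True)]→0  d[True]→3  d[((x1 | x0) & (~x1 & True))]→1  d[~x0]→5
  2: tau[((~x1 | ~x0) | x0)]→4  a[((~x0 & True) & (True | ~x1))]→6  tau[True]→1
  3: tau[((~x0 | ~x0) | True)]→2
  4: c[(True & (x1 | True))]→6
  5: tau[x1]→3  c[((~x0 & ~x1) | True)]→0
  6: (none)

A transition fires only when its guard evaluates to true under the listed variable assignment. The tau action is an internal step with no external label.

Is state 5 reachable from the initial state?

Answer: UNREACHABLE

Working:
Guard filter leaves 10 enabled edge(s).
Layer 0: {0}
Layer 1: {2,6}  total {0,2,6}
Layer 2: {1,4}  total {0,1,2,4,6}
Layer 3: {3}  total {0,1,2,3,4,6}
Reachable = {0,1,2,3,4,6}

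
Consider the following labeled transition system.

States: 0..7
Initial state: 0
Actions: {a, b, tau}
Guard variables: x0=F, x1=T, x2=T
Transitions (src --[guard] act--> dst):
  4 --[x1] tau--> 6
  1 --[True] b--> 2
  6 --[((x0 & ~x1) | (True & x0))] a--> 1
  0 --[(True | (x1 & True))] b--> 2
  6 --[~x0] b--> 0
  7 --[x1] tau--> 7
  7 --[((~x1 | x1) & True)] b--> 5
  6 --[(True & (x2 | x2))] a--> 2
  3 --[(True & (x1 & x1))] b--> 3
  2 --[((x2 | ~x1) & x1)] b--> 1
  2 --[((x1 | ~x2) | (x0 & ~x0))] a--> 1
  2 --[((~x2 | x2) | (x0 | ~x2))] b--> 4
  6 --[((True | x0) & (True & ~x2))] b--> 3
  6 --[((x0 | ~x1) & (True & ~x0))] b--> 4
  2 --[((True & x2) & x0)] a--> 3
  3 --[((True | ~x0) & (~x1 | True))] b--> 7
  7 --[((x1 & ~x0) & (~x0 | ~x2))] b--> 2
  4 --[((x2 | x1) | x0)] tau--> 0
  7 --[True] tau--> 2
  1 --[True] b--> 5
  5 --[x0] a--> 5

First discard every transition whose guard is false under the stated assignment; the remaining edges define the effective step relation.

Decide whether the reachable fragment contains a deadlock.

R = {0,1,2,4,5,6}
  0: b→2  [deg 1]
  1: b→2  b→5  [deg 2]
  2: a→1  b→1  b→4  [deg 3]
  4: tau→0  tau→6  [deg 2]
  5: ∅  [no exit]
  6: a→2  b→0  [deg 2]
Path to 5: b·b·b

Answer: DEADLOCK at state 5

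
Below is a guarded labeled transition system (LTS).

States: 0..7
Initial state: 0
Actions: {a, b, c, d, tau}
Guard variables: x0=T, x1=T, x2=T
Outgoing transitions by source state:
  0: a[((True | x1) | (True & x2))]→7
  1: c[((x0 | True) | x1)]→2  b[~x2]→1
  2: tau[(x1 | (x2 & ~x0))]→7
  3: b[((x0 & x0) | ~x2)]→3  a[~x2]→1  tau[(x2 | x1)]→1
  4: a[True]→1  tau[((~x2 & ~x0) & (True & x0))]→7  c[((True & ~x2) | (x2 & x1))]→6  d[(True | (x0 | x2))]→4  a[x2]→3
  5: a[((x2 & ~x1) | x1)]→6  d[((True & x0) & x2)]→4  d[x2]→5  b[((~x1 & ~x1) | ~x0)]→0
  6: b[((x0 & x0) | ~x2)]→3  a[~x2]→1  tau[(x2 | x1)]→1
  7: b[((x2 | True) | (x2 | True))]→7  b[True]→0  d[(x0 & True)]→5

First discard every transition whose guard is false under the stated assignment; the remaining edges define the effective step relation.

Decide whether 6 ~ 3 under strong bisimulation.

Answer: BISIMILAR

Working:
Compute ~ classes (split until stable):
  round 0: {{0,1,2,3,4,5,6,7}}
  round 1: {{0},{1},{2},{3,6},{4},{5},{7}}
stable after 2 split(s): 7 block(s)
class of 6: {3,6}; class of 3: {3,6}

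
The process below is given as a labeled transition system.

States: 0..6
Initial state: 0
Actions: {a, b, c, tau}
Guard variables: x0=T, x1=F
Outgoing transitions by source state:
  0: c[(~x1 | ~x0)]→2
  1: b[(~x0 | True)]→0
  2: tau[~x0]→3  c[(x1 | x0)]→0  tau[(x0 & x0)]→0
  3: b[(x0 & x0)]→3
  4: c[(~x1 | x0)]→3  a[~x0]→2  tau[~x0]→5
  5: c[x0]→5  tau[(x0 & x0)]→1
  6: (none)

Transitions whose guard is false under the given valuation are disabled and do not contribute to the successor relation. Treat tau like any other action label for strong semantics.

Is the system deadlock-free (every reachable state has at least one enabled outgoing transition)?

Answer: DEADLOCK-FREE

Trace:
Reach set: {0,2}
  0: c→2  [1 out]
  2: c→0  tau→0  [2 out]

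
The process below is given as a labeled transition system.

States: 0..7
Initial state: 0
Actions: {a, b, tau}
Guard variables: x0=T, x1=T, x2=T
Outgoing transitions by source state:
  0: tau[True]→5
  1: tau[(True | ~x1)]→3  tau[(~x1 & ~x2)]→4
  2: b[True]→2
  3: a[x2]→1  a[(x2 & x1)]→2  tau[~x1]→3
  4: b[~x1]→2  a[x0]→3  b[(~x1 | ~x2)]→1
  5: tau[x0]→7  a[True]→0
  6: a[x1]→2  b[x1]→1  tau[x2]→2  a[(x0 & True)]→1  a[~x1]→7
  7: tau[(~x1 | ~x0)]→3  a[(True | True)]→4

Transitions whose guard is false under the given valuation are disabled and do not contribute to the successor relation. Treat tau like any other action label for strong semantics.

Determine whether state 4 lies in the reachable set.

13 transition(s) survive guard evaluation.
L0 = {0}
L1 = {5}  total {0,5}
L2 = {7}  total {0,5,7}
L3 = {4}  total {0,4,5,7}
L4 = {3}  total {0,3,4,5,7}
L5 = {1,2}  total {0,1,2,3,4,5,7}
R = {0,1,2,3,4,5,7}
witness 4: tau·tau·a

Answer: REACHABLE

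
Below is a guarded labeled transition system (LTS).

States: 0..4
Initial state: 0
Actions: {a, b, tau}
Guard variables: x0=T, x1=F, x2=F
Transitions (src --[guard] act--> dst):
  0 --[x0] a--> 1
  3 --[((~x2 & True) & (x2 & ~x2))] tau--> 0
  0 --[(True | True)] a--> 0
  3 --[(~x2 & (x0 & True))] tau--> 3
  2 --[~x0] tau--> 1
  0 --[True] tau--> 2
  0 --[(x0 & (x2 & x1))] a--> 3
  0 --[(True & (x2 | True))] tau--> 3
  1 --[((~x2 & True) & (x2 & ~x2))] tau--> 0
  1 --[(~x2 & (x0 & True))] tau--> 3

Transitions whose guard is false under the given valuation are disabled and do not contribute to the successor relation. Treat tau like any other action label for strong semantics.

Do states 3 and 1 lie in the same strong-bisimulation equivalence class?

Answer: BISIMILAR

Trace:
Refine partition for ~:
  round 0: {{0,1,2,3,4}}
  round 1: {{0},{1,3},{2,4}}
3 equivalence class(es) (converged in 2)
3∈{1,3}, 1∈{1,3}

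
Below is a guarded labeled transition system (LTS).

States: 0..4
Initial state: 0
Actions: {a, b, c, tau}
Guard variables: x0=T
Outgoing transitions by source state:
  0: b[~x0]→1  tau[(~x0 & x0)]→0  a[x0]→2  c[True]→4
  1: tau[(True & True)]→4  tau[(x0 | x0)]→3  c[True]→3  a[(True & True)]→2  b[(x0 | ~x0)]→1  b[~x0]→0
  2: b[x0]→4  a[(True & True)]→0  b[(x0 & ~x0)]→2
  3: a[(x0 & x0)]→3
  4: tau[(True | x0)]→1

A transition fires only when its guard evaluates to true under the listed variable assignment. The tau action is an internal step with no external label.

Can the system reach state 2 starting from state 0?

Answer: REACHABLE

Working:
After dropping false guards: 11 live edges.
depth 0: {0}
depth 1: {2,4}  total {0,2,4}
depth 2: {1}  total {0,1,2,4}
depth 3: {3}  total {0,1,2,3,4}
R = {0,1,2,3,4}
Path to 2: a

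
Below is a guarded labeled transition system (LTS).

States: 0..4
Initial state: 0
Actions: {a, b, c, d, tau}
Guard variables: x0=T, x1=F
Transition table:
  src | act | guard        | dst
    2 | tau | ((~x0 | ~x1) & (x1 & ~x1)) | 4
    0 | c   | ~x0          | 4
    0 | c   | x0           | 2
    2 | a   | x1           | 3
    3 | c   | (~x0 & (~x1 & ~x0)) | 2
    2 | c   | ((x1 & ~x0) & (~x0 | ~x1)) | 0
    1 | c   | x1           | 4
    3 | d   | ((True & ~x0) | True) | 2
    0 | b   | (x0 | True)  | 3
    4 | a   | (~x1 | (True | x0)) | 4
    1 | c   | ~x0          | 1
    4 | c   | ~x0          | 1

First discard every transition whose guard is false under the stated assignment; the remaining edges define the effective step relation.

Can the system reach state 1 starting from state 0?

After dropping false guards: 4 live edges.
Layer 0: {0}
Layer 1: {2,3}  total {0,2,3}
Reach set: {0,2,3}

Answer: UNREACHABLE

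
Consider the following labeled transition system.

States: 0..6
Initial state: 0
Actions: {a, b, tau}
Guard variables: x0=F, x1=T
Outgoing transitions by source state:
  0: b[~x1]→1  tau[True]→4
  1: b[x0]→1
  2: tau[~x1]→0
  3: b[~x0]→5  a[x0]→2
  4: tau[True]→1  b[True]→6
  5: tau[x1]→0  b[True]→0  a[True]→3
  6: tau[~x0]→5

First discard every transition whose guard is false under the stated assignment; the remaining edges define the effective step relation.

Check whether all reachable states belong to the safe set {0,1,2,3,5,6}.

Answer: INVARIANT VIOLATED at state 4

Trace:
Safe = {0,1,2,3,5,6}
Reach set: {0,1,3,4,5,6}
  0: ok
  1: ok
  3: ok
  4: ✗ unsafe
  5: ok
  6: ok
counterexample path to 4: tau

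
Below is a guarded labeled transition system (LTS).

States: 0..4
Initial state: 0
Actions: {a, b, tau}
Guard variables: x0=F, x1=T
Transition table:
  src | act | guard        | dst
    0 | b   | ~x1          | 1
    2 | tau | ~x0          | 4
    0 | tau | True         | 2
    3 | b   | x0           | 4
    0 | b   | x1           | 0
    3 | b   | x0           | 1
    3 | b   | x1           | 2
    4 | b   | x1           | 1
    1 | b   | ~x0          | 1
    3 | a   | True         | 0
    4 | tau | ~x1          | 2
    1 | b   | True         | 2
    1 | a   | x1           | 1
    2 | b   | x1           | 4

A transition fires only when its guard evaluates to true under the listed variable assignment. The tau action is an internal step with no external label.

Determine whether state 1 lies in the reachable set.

Answer: REACHABLE

Analysis:
After dropping false guards: 10 live edges.
Layer 0: {0}
Layer 1: {2}  cumulative {0,2}
Layer 2: {4}  cumulative {0,2,4}
Layer 3: {1}  cumulative {0,1,2,4}
Reach set: {0,1,2,4}
trace reaching 1: tau·tau·b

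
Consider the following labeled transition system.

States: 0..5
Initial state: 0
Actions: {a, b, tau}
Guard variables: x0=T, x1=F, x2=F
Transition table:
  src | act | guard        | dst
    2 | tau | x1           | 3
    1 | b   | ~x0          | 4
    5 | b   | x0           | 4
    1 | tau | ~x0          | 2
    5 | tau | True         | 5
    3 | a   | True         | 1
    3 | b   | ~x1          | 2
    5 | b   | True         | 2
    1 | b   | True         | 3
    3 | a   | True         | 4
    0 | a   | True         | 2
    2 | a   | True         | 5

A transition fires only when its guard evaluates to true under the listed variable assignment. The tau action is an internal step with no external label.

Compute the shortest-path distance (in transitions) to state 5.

Answer: 2

Analysis:
Breadth-first toward 5:
  L0 = {0}
  L1 = {2}
  L2 = {5}
depth(5)=2, e.g. a·a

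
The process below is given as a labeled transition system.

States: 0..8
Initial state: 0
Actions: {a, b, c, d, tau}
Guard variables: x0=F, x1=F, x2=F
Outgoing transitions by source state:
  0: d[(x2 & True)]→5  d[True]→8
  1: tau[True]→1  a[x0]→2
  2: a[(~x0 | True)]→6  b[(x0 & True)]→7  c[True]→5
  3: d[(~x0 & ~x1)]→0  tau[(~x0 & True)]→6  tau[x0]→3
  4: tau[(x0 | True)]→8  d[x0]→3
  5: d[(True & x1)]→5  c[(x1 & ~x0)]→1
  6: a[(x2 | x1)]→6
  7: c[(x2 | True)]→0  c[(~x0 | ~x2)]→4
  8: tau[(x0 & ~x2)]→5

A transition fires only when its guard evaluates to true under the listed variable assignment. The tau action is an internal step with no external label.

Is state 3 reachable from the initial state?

Answer: UNREACHABLE

Trace:
After dropping false guards: 9 live edges.
L0 = {0}
L1 = {8}  total {0,8}
Reach set: {0,8}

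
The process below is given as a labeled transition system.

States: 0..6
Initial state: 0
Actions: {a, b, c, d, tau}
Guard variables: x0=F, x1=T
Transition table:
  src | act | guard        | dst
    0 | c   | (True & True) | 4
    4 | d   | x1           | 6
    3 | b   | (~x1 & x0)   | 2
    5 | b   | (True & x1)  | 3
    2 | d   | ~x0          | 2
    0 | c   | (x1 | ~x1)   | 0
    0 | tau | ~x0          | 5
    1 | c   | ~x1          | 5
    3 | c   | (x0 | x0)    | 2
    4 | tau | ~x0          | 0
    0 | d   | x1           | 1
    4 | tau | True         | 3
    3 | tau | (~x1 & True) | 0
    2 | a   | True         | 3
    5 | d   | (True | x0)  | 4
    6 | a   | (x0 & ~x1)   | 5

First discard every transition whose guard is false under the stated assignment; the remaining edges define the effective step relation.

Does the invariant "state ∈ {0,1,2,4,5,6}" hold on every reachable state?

Safe = {0,1,2,4,5,6}
R = {0,1,3,4,5,6}
  0: ✓
  1: ✓
  3: outside
  4: ✓
  5: ✓
  6: ✓
reach 3 via c·tau — violates

Answer: INVARIANT VIOLATED at state 3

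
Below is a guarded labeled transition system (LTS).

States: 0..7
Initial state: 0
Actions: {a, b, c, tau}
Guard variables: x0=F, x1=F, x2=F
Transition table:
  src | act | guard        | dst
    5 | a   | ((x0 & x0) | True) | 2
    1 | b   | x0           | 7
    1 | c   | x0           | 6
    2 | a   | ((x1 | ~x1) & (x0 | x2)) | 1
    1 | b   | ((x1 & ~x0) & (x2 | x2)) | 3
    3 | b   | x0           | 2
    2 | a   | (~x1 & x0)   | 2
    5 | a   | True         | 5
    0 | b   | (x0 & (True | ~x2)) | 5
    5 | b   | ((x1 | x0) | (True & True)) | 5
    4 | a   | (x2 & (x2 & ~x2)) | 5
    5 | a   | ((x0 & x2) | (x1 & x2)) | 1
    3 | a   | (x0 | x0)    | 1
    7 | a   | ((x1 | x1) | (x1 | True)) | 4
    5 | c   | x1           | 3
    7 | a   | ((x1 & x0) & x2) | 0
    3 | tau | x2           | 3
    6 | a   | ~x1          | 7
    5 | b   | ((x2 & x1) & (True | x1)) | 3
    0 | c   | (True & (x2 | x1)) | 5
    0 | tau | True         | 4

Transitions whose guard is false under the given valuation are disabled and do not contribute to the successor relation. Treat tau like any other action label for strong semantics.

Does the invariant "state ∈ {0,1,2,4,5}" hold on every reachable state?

Safe = {0,1,2,4,5}
Reach set: {0,4}
  0: ok
  4: ok

Answer: INVARIANT HOLDS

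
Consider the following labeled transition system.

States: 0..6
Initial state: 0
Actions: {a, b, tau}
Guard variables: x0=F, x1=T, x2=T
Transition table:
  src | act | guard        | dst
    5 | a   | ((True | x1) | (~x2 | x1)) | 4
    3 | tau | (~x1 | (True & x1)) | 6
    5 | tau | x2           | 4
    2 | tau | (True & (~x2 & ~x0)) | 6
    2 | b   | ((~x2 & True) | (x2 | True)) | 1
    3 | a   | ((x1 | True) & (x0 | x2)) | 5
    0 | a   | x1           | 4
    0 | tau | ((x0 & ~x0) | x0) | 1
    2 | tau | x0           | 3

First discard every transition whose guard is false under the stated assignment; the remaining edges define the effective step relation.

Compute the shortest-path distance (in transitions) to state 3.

BFS to 3:
  L0 = {0}
  L1 = {4}
3 never appears.

Answer: UNREACHABLE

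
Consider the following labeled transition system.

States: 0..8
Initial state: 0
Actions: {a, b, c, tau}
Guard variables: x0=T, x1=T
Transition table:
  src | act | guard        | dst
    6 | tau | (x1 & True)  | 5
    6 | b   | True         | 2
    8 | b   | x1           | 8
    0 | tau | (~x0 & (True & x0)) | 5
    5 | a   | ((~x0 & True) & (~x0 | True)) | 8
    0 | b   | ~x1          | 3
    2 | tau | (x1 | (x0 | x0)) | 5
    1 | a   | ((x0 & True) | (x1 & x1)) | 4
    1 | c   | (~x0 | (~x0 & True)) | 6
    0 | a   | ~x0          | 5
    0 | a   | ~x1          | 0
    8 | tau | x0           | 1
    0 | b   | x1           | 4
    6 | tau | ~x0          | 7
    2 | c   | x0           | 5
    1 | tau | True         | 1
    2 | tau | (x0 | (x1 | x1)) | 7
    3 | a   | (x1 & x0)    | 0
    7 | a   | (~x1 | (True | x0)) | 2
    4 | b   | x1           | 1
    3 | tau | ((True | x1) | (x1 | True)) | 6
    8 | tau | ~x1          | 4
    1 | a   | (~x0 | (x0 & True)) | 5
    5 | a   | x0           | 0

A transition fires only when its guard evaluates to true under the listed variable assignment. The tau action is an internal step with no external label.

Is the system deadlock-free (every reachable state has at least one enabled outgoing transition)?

Answer: DEADLOCK-FREE

Trace:
Reachable = {0,1,4,5}
  0: b→4  [1 exit(s)]
  1: a→4  a→5  tau→1  [3 exit(s)]
  4: b→1  [1 exit(s)]
  5: a→0  [1 exit(s)]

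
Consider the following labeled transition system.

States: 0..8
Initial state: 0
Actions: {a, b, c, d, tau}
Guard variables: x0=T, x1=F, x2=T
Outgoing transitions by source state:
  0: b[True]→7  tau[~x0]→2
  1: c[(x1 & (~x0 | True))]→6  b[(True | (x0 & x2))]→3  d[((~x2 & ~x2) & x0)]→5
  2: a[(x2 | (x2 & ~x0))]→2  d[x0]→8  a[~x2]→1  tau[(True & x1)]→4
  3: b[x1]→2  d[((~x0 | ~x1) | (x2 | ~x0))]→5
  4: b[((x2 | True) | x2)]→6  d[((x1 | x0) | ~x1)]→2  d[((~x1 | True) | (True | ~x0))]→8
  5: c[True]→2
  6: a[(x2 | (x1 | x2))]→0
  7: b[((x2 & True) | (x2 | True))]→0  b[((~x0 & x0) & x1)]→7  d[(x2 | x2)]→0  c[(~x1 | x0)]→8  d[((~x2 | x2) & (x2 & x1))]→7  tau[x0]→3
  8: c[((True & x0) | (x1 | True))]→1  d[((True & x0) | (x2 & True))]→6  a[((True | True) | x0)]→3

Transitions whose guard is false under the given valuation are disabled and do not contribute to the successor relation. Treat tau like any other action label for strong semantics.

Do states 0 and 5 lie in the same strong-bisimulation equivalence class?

Refine partition for ~:
  P[0] = {{0,1,2,3,4,5,6,7,8}}
  P[1] = {{0,1},{2},{3},{4},{5},{6},{7},{8}}
  P[2] = {{0},{1},{2},{3},{4},{5},{6},{7},{8}}
stable after 3 split(s): 9 block(s)
class of 0: {0}; class of 5: {5}

Answer: NOT BISIMILAR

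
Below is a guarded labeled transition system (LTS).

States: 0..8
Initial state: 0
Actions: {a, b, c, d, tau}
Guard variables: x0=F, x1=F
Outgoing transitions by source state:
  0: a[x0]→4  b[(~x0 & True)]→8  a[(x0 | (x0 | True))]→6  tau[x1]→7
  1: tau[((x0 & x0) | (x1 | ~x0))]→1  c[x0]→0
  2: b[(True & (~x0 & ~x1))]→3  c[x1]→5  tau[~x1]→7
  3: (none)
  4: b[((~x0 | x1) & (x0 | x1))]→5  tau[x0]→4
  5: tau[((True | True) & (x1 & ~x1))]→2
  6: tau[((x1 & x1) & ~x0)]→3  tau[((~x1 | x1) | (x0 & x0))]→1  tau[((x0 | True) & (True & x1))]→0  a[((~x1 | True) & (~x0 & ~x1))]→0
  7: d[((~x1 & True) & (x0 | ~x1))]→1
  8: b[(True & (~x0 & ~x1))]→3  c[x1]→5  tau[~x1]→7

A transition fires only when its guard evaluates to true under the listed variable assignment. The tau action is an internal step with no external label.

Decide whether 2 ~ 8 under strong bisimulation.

Bisimulation quotient by refinement:
  π0 = {{0,1,2,3,4,5,6,7,8}}
  π1 = {{0},{1},{2,8},{3,4,5},{6},{7}}
Fixed point at round 2; 6 class(es).
class of 2: {2,8}; class of 8: {2,8}

Answer: BISIMILAR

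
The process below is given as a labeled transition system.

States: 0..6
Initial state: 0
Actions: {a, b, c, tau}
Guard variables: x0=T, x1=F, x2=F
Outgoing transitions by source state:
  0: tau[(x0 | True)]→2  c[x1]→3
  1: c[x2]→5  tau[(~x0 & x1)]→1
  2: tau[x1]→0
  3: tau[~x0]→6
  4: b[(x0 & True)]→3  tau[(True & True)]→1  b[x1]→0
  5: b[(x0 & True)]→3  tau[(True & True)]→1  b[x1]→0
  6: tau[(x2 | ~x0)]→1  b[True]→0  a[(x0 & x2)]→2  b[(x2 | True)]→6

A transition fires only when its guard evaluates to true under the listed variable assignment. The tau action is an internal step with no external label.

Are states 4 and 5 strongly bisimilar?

Answer: BISIMILAR

Trace:
Compute ~ classes (split until stable):
  π0 = {{0,1,2,3,4,5,6}}
  π1 = {{0},{1,2,3},{4,5},{6}}
stable after 2 split(s): 4 block(s)
4∈{4,5}, 5∈{4,5}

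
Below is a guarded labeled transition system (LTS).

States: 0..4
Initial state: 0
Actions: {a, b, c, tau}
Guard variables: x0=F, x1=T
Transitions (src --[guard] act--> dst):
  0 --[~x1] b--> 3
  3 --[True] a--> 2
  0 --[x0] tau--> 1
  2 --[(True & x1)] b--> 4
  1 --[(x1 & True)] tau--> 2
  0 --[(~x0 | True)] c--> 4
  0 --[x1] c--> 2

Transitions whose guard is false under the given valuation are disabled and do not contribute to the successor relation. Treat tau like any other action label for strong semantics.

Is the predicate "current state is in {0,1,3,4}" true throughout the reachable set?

Inv-set: {0,1,3,4}
Reachable = {0,2,4}
  0: ✓
  2: ✗ unsafe
  4: ✓
reach 2 via c — violates

Answer: INVARIANT VIOLATED at state 2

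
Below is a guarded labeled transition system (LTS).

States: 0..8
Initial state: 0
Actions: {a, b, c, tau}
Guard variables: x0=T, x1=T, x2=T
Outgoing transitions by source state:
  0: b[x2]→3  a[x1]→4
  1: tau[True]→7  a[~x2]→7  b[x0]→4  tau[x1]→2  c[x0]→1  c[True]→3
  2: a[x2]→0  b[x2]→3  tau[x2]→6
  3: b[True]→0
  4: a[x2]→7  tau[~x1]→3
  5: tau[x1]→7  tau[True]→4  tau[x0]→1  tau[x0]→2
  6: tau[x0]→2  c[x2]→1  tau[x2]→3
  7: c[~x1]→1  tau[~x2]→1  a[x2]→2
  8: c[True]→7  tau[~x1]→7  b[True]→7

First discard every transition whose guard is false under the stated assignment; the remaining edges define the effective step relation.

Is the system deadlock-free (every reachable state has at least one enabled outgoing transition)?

R = {0,1,2,3,4,6,7}
  0: a→4  b→3  [deg 2]
  1: b→4  c→1  c→3  tau→2  tau→7  [deg 5]
  2: a→0  b→3  tau→6  [deg 3]
  3: b→0  [deg 1]
  4: a→7  [deg 1]
  6: c→1  tau→2  tau→3  [deg 3]
  7: a→2  [deg 1]

Answer: DEADLOCK-FREE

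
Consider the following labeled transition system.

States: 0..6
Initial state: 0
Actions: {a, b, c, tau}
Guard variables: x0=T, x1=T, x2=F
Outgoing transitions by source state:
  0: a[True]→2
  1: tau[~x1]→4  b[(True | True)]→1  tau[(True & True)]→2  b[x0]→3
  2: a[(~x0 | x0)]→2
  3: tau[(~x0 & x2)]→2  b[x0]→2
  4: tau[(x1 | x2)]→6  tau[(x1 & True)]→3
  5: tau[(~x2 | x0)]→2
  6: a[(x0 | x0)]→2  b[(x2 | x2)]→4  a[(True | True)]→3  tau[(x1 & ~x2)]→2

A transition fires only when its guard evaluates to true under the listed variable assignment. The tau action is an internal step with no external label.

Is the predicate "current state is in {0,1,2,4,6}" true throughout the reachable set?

Inv-set: {0,1,2,4,6}
R = {0,2}
  0: ok
  2: ok

Answer: INVARIANT HOLDS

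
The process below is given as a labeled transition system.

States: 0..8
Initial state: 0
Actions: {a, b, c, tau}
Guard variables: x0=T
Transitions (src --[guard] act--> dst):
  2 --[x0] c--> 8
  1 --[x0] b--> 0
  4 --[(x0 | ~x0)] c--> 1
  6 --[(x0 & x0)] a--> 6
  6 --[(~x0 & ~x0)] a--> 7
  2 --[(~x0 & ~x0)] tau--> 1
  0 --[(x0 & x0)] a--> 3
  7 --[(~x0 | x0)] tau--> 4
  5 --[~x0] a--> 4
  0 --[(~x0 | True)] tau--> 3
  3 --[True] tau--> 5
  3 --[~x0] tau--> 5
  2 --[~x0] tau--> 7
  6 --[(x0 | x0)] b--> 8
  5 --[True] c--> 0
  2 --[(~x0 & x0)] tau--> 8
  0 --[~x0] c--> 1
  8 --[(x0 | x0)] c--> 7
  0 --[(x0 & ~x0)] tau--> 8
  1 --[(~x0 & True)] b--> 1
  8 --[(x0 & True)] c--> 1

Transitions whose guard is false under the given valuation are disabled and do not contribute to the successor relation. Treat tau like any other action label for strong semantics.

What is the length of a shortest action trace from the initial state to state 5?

Answer: 2

Working:
Breadth-first toward 5:
  depth 0: {0}
  depth 1: {3}
  depth 2: {5}
first hit 5 at d=2 via a·tau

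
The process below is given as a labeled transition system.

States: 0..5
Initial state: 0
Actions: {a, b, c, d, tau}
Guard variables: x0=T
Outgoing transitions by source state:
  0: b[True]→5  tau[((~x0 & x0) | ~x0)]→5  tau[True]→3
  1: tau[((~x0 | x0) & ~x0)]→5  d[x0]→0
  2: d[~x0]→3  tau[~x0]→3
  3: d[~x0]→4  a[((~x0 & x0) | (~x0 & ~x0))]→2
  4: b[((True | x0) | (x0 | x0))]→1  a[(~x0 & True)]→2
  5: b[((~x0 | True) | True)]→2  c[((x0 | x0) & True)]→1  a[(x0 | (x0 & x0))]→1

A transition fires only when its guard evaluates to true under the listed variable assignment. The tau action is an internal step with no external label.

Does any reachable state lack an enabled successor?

Reachable = {0,1,2,3,5}
  0: b→5  tau→3  [2 exit(s)]
  1: d→0  [1 exit(s)]
  2: ∅  [deadlock]
  3: ∅  [deadlock]
  5: a→1  b→2  c→1  [3 exit(s)]
witness 2: b·b

Answer: DEADLOCK at state 2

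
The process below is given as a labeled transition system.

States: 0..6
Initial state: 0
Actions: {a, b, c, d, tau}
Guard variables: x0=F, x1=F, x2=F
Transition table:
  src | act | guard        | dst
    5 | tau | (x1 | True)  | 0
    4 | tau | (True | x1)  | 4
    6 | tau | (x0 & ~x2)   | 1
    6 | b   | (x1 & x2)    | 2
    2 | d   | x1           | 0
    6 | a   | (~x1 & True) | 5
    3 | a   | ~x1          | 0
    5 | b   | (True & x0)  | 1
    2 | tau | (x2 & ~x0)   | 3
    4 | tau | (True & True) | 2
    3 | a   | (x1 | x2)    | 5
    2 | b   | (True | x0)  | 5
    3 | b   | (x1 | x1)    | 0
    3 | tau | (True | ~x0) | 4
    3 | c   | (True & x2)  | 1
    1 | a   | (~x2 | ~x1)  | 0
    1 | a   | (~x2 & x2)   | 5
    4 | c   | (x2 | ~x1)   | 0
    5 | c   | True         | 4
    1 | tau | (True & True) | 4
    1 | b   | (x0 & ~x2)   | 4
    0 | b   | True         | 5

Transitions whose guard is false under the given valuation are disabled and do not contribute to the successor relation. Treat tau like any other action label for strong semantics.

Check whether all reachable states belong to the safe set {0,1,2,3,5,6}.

Allowed set {0,1,2,3,5,6}
Reach set: {0,2,4,5}
  0: safe
  2: safe
  4: VIOLATES
  5: safe
counterexample path to 4: b·c

Answer: INVARIANT VIOLATED at state 4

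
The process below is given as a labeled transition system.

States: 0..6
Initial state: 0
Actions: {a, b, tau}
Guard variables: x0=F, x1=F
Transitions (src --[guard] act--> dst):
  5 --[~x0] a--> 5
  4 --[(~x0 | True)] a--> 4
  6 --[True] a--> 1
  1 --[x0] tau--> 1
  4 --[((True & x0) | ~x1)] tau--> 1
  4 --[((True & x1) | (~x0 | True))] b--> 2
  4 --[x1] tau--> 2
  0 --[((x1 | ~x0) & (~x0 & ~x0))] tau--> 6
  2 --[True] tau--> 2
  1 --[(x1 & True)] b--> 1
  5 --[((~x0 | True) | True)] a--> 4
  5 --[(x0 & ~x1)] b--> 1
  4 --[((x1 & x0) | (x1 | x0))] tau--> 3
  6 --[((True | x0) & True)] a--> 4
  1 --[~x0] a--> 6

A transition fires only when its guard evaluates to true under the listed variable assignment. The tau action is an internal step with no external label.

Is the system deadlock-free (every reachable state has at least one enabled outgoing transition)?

Answer: DEADLOCK-FREE

Analysis:
R = {0,1,2,4,6}
  0: tau→6  [1 out]
  1: a→6  [1 out]
  2: tau→2  [1 out]
  4: a→4  b→2  tau→1  [3 out]
  6: a→1  a→4  [2 out]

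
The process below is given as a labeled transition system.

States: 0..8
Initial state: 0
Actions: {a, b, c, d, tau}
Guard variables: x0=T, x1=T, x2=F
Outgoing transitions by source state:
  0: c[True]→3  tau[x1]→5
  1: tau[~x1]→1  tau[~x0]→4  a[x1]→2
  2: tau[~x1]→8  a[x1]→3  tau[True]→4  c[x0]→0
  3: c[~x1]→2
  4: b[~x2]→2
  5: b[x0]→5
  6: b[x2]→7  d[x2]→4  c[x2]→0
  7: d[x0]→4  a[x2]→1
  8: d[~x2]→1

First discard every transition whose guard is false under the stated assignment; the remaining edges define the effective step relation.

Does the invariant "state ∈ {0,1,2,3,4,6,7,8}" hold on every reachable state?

Answer: INVARIANT VIOLATED at state 5

Analysis:
Safe = {0,1,2,3,4,6,7,8}
Reachable = {0,3,5}
  0: safe
  3: safe
  5: ✗ unsafe
witness against invariant: tau → 5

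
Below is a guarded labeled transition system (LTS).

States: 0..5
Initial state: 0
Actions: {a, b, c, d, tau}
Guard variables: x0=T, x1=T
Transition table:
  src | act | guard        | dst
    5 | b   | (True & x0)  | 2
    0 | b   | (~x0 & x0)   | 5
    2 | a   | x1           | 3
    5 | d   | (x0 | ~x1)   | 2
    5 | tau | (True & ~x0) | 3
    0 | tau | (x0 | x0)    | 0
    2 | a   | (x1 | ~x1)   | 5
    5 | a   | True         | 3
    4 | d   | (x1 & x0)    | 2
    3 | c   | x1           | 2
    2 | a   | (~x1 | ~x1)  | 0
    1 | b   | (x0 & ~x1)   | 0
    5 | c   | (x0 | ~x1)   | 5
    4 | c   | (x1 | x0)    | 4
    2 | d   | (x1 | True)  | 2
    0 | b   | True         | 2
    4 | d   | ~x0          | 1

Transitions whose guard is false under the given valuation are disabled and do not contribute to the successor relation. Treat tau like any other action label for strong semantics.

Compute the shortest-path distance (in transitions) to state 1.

BFS to 1:
  L0 = {0}
  L1 = {2}
  L2 = {3,5}
1 never appears.

Answer: UNREACHABLE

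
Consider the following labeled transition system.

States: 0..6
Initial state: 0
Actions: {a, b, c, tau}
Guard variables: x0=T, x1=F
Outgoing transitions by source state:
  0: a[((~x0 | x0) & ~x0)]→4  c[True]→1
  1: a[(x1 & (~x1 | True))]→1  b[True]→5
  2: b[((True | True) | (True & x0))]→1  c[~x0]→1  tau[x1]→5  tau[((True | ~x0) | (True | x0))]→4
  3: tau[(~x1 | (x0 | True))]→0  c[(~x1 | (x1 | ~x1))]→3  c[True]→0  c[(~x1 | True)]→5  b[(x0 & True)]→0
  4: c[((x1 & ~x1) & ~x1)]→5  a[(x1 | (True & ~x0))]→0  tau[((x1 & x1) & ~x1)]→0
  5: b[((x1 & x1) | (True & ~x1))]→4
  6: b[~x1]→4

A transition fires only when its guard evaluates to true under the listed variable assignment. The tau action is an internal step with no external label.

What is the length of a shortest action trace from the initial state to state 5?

BFS to 5:
  L0 = {0}
  L1 = {1}
  L2 = {5}
depth(5)=2, e.g. c·b

Answer: 2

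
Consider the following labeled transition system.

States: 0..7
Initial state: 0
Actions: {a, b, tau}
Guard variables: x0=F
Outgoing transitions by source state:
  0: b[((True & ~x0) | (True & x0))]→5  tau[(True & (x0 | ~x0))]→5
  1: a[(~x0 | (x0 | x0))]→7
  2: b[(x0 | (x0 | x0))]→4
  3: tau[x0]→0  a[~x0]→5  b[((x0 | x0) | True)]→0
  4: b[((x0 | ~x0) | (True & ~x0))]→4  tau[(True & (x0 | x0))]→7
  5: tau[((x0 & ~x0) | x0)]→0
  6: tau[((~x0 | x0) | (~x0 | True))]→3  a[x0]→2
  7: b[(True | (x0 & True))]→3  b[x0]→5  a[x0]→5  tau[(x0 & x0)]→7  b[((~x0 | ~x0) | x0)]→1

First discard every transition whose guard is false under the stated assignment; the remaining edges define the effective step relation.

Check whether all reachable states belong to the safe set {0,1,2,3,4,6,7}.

Inv-set: {0,1,2,3,4,6,7}
R = {0,5}
  0: ✓
  5: ✗ unsafe
counterexample path to 5: b

Answer: INVARIANT VIOLATED at state 5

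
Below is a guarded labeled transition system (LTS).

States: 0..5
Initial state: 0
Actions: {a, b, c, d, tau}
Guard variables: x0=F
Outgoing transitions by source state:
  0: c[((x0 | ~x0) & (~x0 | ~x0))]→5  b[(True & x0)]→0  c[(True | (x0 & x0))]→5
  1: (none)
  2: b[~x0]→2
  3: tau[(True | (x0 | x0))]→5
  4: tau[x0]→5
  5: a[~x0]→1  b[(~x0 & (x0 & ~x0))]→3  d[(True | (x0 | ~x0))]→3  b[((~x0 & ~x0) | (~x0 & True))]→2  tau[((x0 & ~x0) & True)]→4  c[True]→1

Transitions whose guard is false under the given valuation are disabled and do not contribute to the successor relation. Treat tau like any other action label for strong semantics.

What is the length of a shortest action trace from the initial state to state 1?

BFS to 1:
  L0 = {0}
  L1 = {5}
  L2 = {1,2,3}
first hit 1 at d=2 via c·a

Answer: 2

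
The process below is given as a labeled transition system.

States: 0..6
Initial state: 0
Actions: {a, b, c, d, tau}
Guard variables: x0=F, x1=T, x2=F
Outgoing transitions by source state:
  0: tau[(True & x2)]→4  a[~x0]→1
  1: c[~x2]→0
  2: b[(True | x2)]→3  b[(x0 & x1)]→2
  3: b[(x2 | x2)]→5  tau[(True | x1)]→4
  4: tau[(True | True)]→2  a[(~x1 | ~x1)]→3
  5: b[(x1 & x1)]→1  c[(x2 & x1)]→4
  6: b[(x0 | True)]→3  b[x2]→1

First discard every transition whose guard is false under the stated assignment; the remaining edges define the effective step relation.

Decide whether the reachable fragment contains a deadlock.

Answer: DEADLOCK-FREE

Working:
R = {0,1}
  0: a→1  [1 exit(s)]
  1: c→0  [1 exit(s)]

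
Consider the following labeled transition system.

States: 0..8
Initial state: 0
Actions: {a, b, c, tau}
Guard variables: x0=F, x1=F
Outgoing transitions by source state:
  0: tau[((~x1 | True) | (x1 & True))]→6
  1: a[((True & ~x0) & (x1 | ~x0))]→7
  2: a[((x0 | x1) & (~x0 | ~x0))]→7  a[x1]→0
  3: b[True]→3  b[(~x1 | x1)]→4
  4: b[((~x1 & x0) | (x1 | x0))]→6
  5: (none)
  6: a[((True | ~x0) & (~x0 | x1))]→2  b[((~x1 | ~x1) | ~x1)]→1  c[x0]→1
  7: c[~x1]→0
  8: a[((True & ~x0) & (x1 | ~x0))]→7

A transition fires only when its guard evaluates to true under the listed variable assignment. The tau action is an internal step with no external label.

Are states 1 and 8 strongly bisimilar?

Answer: BISIMILAR

Analysis:
Refine partition for ~:
  P[0] = {{0,1,2,3,4,5,6,7,8}}
  P[1] = {{0},{1,8},{2,4,5},{3},{6},{7}}
6 equivalence class(es) (converged in 2)
class of 1: {1,8}; class of 8: {1,8}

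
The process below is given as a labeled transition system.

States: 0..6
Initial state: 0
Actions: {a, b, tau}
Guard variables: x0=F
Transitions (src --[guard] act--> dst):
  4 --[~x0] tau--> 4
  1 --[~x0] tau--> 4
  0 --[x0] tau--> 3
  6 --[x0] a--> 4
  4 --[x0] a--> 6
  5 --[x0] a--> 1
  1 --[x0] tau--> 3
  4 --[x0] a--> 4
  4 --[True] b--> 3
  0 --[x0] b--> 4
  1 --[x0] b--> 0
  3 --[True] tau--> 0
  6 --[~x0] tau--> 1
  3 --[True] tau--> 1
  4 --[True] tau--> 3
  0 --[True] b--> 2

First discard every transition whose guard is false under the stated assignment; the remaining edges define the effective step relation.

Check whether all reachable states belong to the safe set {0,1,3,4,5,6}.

Safe = {0,1,3,4,5,6}
Reachable = {0,2}
  0: ✓
  2: ✗ unsafe
witness against invariant: b → 2

Answer: INVARIANT VIOLATED at state 2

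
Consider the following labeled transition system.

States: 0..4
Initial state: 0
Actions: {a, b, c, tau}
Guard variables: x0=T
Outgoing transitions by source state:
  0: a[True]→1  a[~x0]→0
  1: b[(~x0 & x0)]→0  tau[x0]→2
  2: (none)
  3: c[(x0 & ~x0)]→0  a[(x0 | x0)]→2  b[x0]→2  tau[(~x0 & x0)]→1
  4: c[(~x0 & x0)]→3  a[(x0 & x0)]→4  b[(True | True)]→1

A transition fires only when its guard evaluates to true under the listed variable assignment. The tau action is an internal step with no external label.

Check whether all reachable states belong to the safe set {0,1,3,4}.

Safe = {0,1,3,4}
Reachable = {0,1,2}
  0: ok
  1: ok
  2: VIOLATES
reach 2 via a·tau — violates

Answer: INVARIANT VIOLATED at state 2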